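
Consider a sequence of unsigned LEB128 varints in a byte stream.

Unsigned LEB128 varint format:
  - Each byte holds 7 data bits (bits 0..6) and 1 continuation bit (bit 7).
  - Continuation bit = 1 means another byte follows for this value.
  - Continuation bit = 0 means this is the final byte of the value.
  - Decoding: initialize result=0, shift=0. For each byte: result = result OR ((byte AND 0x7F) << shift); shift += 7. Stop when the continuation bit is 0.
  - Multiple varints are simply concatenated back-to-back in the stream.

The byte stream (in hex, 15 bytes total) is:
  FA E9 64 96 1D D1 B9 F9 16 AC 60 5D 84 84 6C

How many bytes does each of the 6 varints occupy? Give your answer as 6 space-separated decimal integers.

  byte[0]=0xFA cont=1 payload=0x7A=122: acc |= 122<<0 -> acc=122 shift=7
  byte[1]=0xE9 cont=1 payload=0x69=105: acc |= 105<<7 -> acc=13562 shift=14
  byte[2]=0x64 cont=0 payload=0x64=100: acc |= 100<<14 -> acc=1651962 shift=21 [end]
Varint 1: bytes[0:3] = FA E9 64 -> value 1651962 (3 byte(s))
  byte[3]=0x96 cont=1 payload=0x16=22: acc |= 22<<0 -> acc=22 shift=7
  byte[4]=0x1D cont=0 payload=0x1D=29: acc |= 29<<7 -> acc=3734 shift=14 [end]
Varint 2: bytes[3:5] = 96 1D -> value 3734 (2 byte(s))
  byte[5]=0xD1 cont=1 payload=0x51=81: acc |= 81<<0 -> acc=81 shift=7
  byte[6]=0xB9 cont=1 payload=0x39=57: acc |= 57<<7 -> acc=7377 shift=14
  byte[7]=0xF9 cont=1 payload=0x79=121: acc |= 121<<14 -> acc=1989841 shift=21
  byte[8]=0x16 cont=0 payload=0x16=22: acc |= 22<<21 -> acc=48127185 shift=28 [end]
Varint 3: bytes[5:9] = D1 B9 F9 16 -> value 48127185 (4 byte(s))
  byte[9]=0xAC cont=1 payload=0x2C=44: acc |= 44<<0 -> acc=44 shift=7
  byte[10]=0x60 cont=0 payload=0x60=96: acc |= 96<<7 -> acc=12332 shift=14 [end]
Varint 4: bytes[9:11] = AC 60 -> value 12332 (2 byte(s))
  byte[11]=0x5D cont=0 payload=0x5D=93: acc |= 93<<0 -> acc=93 shift=7 [end]
Varint 5: bytes[11:12] = 5D -> value 93 (1 byte(s))
  byte[12]=0x84 cont=1 payload=0x04=4: acc |= 4<<0 -> acc=4 shift=7
  byte[13]=0x84 cont=1 payload=0x04=4: acc |= 4<<7 -> acc=516 shift=14
  byte[14]=0x6C cont=0 payload=0x6C=108: acc |= 108<<14 -> acc=1769988 shift=21 [end]
Varint 6: bytes[12:15] = 84 84 6C -> value 1769988 (3 byte(s))

Answer: 3 2 4 2 1 3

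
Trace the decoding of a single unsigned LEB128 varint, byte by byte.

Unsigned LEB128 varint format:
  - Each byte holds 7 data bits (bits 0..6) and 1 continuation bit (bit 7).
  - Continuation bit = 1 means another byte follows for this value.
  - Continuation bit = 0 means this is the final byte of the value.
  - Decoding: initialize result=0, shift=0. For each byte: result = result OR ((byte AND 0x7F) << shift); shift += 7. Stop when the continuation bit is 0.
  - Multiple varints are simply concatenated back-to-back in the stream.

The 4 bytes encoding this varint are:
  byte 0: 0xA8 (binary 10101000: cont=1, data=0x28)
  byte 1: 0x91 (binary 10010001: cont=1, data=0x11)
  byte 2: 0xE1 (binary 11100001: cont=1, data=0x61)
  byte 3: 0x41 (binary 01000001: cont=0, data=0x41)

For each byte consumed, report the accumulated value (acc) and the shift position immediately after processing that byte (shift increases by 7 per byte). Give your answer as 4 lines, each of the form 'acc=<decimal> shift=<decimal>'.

byte 0=0xA8: payload=0x28=40, contrib = 40<<0 = 40; acc -> 40, shift -> 7
byte 1=0x91: payload=0x11=17, contrib = 17<<7 = 2176; acc -> 2216, shift -> 14
byte 2=0xE1: payload=0x61=97, contrib = 97<<14 = 1589248; acc -> 1591464, shift -> 21
byte 3=0x41: payload=0x41=65, contrib = 65<<21 = 136314880; acc -> 137906344, shift -> 28

Answer: acc=40 shift=7
acc=2216 shift=14
acc=1591464 shift=21
acc=137906344 shift=28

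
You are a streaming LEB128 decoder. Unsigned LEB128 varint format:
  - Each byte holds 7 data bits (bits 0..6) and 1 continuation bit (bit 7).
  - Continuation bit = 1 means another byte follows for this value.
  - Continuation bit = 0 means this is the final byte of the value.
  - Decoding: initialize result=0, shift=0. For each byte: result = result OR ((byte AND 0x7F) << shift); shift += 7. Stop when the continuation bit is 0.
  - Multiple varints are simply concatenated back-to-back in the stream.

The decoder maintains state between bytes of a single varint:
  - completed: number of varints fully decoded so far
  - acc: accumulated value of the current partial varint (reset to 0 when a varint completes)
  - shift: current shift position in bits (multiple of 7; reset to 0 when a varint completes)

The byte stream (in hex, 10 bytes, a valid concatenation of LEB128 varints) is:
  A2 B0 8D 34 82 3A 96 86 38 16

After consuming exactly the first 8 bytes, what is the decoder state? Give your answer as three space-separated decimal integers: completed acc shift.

byte[0]=0xA2 cont=1 payload=0x22: acc |= 34<<0 -> completed=0 acc=34 shift=7
byte[1]=0xB0 cont=1 payload=0x30: acc |= 48<<7 -> completed=0 acc=6178 shift=14
byte[2]=0x8D cont=1 payload=0x0D: acc |= 13<<14 -> completed=0 acc=219170 shift=21
byte[3]=0x34 cont=0 payload=0x34: varint #1 complete (value=109271074); reset -> completed=1 acc=0 shift=0
byte[4]=0x82 cont=1 payload=0x02: acc |= 2<<0 -> completed=1 acc=2 shift=7
byte[5]=0x3A cont=0 payload=0x3A: varint #2 complete (value=7426); reset -> completed=2 acc=0 shift=0
byte[6]=0x96 cont=1 payload=0x16: acc |= 22<<0 -> completed=2 acc=22 shift=7
byte[7]=0x86 cont=1 payload=0x06: acc |= 6<<7 -> completed=2 acc=790 shift=14

Answer: 2 790 14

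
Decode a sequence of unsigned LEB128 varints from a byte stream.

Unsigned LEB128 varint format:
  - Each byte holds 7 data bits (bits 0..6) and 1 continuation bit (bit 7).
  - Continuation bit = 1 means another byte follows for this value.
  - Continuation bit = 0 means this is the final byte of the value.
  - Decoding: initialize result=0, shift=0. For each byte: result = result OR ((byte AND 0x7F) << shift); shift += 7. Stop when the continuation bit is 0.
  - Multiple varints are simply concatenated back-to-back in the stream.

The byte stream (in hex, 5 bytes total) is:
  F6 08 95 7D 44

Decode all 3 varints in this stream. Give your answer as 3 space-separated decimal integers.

  byte[0]=0xF6 cont=1 payload=0x76=118: acc |= 118<<0 -> acc=118 shift=7
  byte[1]=0x08 cont=0 payload=0x08=8: acc |= 8<<7 -> acc=1142 shift=14 [end]
Varint 1: bytes[0:2] = F6 08 -> value 1142 (2 byte(s))
  byte[2]=0x95 cont=1 payload=0x15=21: acc |= 21<<0 -> acc=21 shift=7
  byte[3]=0x7D cont=0 payload=0x7D=125: acc |= 125<<7 -> acc=16021 shift=14 [end]
Varint 2: bytes[2:4] = 95 7D -> value 16021 (2 byte(s))
  byte[4]=0x44 cont=0 payload=0x44=68: acc |= 68<<0 -> acc=68 shift=7 [end]
Varint 3: bytes[4:5] = 44 -> value 68 (1 byte(s))

Answer: 1142 16021 68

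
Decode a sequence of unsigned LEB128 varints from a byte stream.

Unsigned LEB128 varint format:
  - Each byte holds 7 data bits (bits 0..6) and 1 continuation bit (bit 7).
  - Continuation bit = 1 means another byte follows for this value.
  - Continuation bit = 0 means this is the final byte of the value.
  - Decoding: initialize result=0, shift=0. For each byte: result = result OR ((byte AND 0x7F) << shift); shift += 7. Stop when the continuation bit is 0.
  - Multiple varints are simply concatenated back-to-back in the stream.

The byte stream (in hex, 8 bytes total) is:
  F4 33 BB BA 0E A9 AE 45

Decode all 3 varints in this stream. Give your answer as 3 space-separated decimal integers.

Answer: 6644 236859 1136425

Derivation:
  byte[0]=0xF4 cont=1 payload=0x74=116: acc |= 116<<0 -> acc=116 shift=7
  byte[1]=0x33 cont=0 payload=0x33=51: acc |= 51<<7 -> acc=6644 shift=14 [end]
Varint 1: bytes[0:2] = F4 33 -> value 6644 (2 byte(s))
  byte[2]=0xBB cont=1 payload=0x3B=59: acc |= 59<<0 -> acc=59 shift=7
  byte[3]=0xBA cont=1 payload=0x3A=58: acc |= 58<<7 -> acc=7483 shift=14
  byte[4]=0x0E cont=0 payload=0x0E=14: acc |= 14<<14 -> acc=236859 shift=21 [end]
Varint 2: bytes[2:5] = BB BA 0E -> value 236859 (3 byte(s))
  byte[5]=0xA9 cont=1 payload=0x29=41: acc |= 41<<0 -> acc=41 shift=7
  byte[6]=0xAE cont=1 payload=0x2E=46: acc |= 46<<7 -> acc=5929 shift=14
  byte[7]=0x45 cont=0 payload=0x45=69: acc |= 69<<14 -> acc=1136425 shift=21 [end]
Varint 3: bytes[5:8] = A9 AE 45 -> value 1136425 (3 byte(s))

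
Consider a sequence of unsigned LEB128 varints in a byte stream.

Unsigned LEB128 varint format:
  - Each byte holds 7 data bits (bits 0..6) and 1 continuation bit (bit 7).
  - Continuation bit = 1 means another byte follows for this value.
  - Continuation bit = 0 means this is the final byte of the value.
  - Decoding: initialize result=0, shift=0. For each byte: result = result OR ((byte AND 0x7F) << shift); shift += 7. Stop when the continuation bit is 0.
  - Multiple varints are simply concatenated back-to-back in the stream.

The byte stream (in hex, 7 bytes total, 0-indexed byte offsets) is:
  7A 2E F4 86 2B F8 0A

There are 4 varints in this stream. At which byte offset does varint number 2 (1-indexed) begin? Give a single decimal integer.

  byte[0]=0x7A cont=0 payload=0x7A=122: acc |= 122<<0 -> acc=122 shift=7 [end]
Varint 1: bytes[0:1] = 7A -> value 122 (1 byte(s))
  byte[1]=0x2E cont=0 payload=0x2E=46: acc |= 46<<0 -> acc=46 shift=7 [end]
Varint 2: bytes[1:2] = 2E -> value 46 (1 byte(s))
  byte[2]=0xF4 cont=1 payload=0x74=116: acc |= 116<<0 -> acc=116 shift=7
  byte[3]=0x86 cont=1 payload=0x06=6: acc |= 6<<7 -> acc=884 shift=14
  byte[4]=0x2B cont=0 payload=0x2B=43: acc |= 43<<14 -> acc=705396 shift=21 [end]
Varint 3: bytes[2:5] = F4 86 2B -> value 705396 (3 byte(s))
  byte[5]=0xF8 cont=1 payload=0x78=120: acc |= 120<<0 -> acc=120 shift=7
  byte[6]=0x0A cont=0 payload=0x0A=10: acc |= 10<<7 -> acc=1400 shift=14 [end]
Varint 4: bytes[5:7] = F8 0A -> value 1400 (2 byte(s))

Answer: 1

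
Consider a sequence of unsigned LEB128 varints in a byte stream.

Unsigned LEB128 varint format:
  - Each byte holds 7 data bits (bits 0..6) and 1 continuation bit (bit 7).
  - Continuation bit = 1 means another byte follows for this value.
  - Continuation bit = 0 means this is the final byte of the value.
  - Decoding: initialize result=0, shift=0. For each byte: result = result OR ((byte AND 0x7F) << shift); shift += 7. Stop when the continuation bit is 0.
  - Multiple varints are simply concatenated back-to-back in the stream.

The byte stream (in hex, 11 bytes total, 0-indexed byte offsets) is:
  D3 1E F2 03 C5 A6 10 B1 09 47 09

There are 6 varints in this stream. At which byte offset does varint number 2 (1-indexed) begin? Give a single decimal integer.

  byte[0]=0xD3 cont=1 payload=0x53=83: acc |= 83<<0 -> acc=83 shift=7
  byte[1]=0x1E cont=0 payload=0x1E=30: acc |= 30<<7 -> acc=3923 shift=14 [end]
Varint 1: bytes[0:2] = D3 1E -> value 3923 (2 byte(s))
  byte[2]=0xF2 cont=1 payload=0x72=114: acc |= 114<<0 -> acc=114 shift=7
  byte[3]=0x03 cont=0 payload=0x03=3: acc |= 3<<7 -> acc=498 shift=14 [end]
Varint 2: bytes[2:4] = F2 03 -> value 498 (2 byte(s))
  byte[4]=0xC5 cont=1 payload=0x45=69: acc |= 69<<0 -> acc=69 shift=7
  byte[5]=0xA6 cont=1 payload=0x26=38: acc |= 38<<7 -> acc=4933 shift=14
  byte[6]=0x10 cont=0 payload=0x10=16: acc |= 16<<14 -> acc=267077 shift=21 [end]
Varint 3: bytes[4:7] = C5 A6 10 -> value 267077 (3 byte(s))
  byte[7]=0xB1 cont=1 payload=0x31=49: acc |= 49<<0 -> acc=49 shift=7
  byte[8]=0x09 cont=0 payload=0x09=9: acc |= 9<<7 -> acc=1201 shift=14 [end]
Varint 4: bytes[7:9] = B1 09 -> value 1201 (2 byte(s))
  byte[9]=0x47 cont=0 payload=0x47=71: acc |= 71<<0 -> acc=71 shift=7 [end]
Varint 5: bytes[9:10] = 47 -> value 71 (1 byte(s))
  byte[10]=0x09 cont=0 payload=0x09=9: acc |= 9<<0 -> acc=9 shift=7 [end]
Varint 6: bytes[10:11] = 09 -> value 9 (1 byte(s))

Answer: 2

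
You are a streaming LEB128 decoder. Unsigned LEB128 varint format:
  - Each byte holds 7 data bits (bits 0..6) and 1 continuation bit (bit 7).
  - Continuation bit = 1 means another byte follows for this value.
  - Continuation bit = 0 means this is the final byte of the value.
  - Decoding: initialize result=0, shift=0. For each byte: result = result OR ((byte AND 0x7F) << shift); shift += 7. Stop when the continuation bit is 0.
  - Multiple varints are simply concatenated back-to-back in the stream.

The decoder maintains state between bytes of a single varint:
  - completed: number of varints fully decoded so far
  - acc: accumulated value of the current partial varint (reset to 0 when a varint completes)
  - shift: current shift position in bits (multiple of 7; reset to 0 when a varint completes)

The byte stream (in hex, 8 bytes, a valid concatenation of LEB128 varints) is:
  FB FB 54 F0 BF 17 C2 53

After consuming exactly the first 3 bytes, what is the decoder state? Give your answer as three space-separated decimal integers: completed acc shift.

byte[0]=0xFB cont=1 payload=0x7B: acc |= 123<<0 -> completed=0 acc=123 shift=7
byte[1]=0xFB cont=1 payload=0x7B: acc |= 123<<7 -> completed=0 acc=15867 shift=14
byte[2]=0x54 cont=0 payload=0x54: varint #1 complete (value=1392123); reset -> completed=1 acc=0 shift=0

Answer: 1 0 0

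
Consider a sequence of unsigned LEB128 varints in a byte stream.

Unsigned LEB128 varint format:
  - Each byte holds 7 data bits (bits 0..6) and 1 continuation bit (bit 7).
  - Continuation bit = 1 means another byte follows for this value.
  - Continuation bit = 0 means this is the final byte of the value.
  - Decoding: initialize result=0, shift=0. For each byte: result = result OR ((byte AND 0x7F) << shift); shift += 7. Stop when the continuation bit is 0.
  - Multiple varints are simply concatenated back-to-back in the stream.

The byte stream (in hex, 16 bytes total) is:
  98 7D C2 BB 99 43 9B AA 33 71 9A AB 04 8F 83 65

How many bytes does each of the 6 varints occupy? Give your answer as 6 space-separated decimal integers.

Answer: 2 4 3 1 3 3

Derivation:
  byte[0]=0x98 cont=1 payload=0x18=24: acc |= 24<<0 -> acc=24 shift=7
  byte[1]=0x7D cont=0 payload=0x7D=125: acc |= 125<<7 -> acc=16024 shift=14 [end]
Varint 1: bytes[0:2] = 98 7D -> value 16024 (2 byte(s))
  byte[2]=0xC2 cont=1 payload=0x42=66: acc |= 66<<0 -> acc=66 shift=7
  byte[3]=0xBB cont=1 payload=0x3B=59: acc |= 59<<7 -> acc=7618 shift=14
  byte[4]=0x99 cont=1 payload=0x19=25: acc |= 25<<14 -> acc=417218 shift=21
  byte[5]=0x43 cont=0 payload=0x43=67: acc |= 67<<21 -> acc=140926402 shift=28 [end]
Varint 2: bytes[2:6] = C2 BB 99 43 -> value 140926402 (4 byte(s))
  byte[6]=0x9B cont=1 payload=0x1B=27: acc |= 27<<0 -> acc=27 shift=7
  byte[7]=0xAA cont=1 payload=0x2A=42: acc |= 42<<7 -> acc=5403 shift=14
  byte[8]=0x33 cont=0 payload=0x33=51: acc |= 51<<14 -> acc=840987 shift=21 [end]
Varint 3: bytes[6:9] = 9B AA 33 -> value 840987 (3 byte(s))
  byte[9]=0x71 cont=0 payload=0x71=113: acc |= 113<<0 -> acc=113 shift=7 [end]
Varint 4: bytes[9:10] = 71 -> value 113 (1 byte(s))
  byte[10]=0x9A cont=1 payload=0x1A=26: acc |= 26<<0 -> acc=26 shift=7
  byte[11]=0xAB cont=1 payload=0x2B=43: acc |= 43<<7 -> acc=5530 shift=14
  byte[12]=0x04 cont=0 payload=0x04=4: acc |= 4<<14 -> acc=71066 shift=21 [end]
Varint 5: bytes[10:13] = 9A AB 04 -> value 71066 (3 byte(s))
  byte[13]=0x8F cont=1 payload=0x0F=15: acc |= 15<<0 -> acc=15 shift=7
  byte[14]=0x83 cont=1 payload=0x03=3: acc |= 3<<7 -> acc=399 shift=14
  byte[15]=0x65 cont=0 payload=0x65=101: acc |= 101<<14 -> acc=1655183 shift=21 [end]
Varint 6: bytes[13:16] = 8F 83 65 -> value 1655183 (3 byte(s))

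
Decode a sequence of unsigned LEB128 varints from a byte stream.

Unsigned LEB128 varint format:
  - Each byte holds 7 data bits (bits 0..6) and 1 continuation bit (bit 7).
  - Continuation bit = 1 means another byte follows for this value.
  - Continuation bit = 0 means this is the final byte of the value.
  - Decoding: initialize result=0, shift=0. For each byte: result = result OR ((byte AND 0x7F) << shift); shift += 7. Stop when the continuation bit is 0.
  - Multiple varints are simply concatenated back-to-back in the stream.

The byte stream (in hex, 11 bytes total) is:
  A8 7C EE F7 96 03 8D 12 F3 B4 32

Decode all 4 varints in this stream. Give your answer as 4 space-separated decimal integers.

  byte[0]=0xA8 cont=1 payload=0x28=40: acc |= 40<<0 -> acc=40 shift=7
  byte[1]=0x7C cont=0 payload=0x7C=124: acc |= 124<<7 -> acc=15912 shift=14 [end]
Varint 1: bytes[0:2] = A8 7C -> value 15912 (2 byte(s))
  byte[2]=0xEE cont=1 payload=0x6E=110: acc |= 110<<0 -> acc=110 shift=7
  byte[3]=0xF7 cont=1 payload=0x77=119: acc |= 119<<7 -> acc=15342 shift=14
  byte[4]=0x96 cont=1 payload=0x16=22: acc |= 22<<14 -> acc=375790 shift=21
  byte[5]=0x03 cont=0 payload=0x03=3: acc |= 3<<21 -> acc=6667246 shift=28 [end]
Varint 2: bytes[2:6] = EE F7 96 03 -> value 6667246 (4 byte(s))
  byte[6]=0x8D cont=1 payload=0x0D=13: acc |= 13<<0 -> acc=13 shift=7
  byte[7]=0x12 cont=0 payload=0x12=18: acc |= 18<<7 -> acc=2317 shift=14 [end]
Varint 3: bytes[6:8] = 8D 12 -> value 2317 (2 byte(s))
  byte[8]=0xF3 cont=1 payload=0x73=115: acc |= 115<<0 -> acc=115 shift=7
  byte[9]=0xB4 cont=1 payload=0x34=52: acc |= 52<<7 -> acc=6771 shift=14
  byte[10]=0x32 cont=0 payload=0x32=50: acc |= 50<<14 -> acc=825971 shift=21 [end]
Varint 4: bytes[8:11] = F3 B4 32 -> value 825971 (3 byte(s))

Answer: 15912 6667246 2317 825971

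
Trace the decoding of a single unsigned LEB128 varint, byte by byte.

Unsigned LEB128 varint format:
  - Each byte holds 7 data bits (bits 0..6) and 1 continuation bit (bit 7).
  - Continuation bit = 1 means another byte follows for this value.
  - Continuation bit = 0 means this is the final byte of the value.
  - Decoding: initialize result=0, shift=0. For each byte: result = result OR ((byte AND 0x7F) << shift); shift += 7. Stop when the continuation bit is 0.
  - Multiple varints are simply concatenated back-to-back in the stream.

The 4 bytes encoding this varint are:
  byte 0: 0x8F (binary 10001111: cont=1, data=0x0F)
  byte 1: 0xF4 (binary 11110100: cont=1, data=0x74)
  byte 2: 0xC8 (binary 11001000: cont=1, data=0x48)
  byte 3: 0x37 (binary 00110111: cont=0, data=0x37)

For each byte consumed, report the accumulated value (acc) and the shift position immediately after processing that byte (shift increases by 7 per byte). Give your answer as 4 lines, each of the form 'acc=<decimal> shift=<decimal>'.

byte 0=0x8F: payload=0x0F=15, contrib = 15<<0 = 15; acc -> 15, shift -> 7
byte 1=0xF4: payload=0x74=116, contrib = 116<<7 = 14848; acc -> 14863, shift -> 14
byte 2=0xC8: payload=0x48=72, contrib = 72<<14 = 1179648; acc -> 1194511, shift -> 21
byte 3=0x37: payload=0x37=55, contrib = 55<<21 = 115343360; acc -> 116537871, shift -> 28

Answer: acc=15 shift=7
acc=14863 shift=14
acc=1194511 shift=21
acc=116537871 shift=28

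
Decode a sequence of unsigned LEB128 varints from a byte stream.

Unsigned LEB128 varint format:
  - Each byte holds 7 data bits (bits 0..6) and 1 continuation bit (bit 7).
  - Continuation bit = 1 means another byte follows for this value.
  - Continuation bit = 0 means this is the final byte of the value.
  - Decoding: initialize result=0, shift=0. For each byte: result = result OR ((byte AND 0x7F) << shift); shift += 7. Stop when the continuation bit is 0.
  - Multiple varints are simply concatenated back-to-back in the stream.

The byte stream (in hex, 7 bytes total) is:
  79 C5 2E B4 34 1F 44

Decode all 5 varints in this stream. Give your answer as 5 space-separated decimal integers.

Answer: 121 5957 6708 31 68

Derivation:
  byte[0]=0x79 cont=0 payload=0x79=121: acc |= 121<<0 -> acc=121 shift=7 [end]
Varint 1: bytes[0:1] = 79 -> value 121 (1 byte(s))
  byte[1]=0xC5 cont=1 payload=0x45=69: acc |= 69<<0 -> acc=69 shift=7
  byte[2]=0x2E cont=0 payload=0x2E=46: acc |= 46<<7 -> acc=5957 shift=14 [end]
Varint 2: bytes[1:3] = C5 2E -> value 5957 (2 byte(s))
  byte[3]=0xB4 cont=1 payload=0x34=52: acc |= 52<<0 -> acc=52 shift=7
  byte[4]=0x34 cont=0 payload=0x34=52: acc |= 52<<7 -> acc=6708 shift=14 [end]
Varint 3: bytes[3:5] = B4 34 -> value 6708 (2 byte(s))
  byte[5]=0x1F cont=0 payload=0x1F=31: acc |= 31<<0 -> acc=31 shift=7 [end]
Varint 4: bytes[5:6] = 1F -> value 31 (1 byte(s))
  byte[6]=0x44 cont=0 payload=0x44=68: acc |= 68<<0 -> acc=68 shift=7 [end]
Varint 5: bytes[6:7] = 44 -> value 68 (1 byte(s))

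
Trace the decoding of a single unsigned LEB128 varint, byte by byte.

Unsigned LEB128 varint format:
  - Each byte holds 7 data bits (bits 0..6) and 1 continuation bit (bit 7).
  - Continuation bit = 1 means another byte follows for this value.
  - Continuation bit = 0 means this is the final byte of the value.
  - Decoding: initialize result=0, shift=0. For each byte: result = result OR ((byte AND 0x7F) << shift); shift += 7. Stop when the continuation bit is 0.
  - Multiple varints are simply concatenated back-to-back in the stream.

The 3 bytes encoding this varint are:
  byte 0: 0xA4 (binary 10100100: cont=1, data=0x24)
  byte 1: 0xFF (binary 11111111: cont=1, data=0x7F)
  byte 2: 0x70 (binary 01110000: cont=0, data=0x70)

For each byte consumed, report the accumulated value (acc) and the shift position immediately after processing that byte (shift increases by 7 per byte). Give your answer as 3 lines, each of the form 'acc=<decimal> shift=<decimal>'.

byte 0=0xA4: payload=0x24=36, contrib = 36<<0 = 36; acc -> 36, shift -> 7
byte 1=0xFF: payload=0x7F=127, contrib = 127<<7 = 16256; acc -> 16292, shift -> 14
byte 2=0x70: payload=0x70=112, contrib = 112<<14 = 1835008; acc -> 1851300, shift -> 21

Answer: acc=36 shift=7
acc=16292 shift=14
acc=1851300 shift=21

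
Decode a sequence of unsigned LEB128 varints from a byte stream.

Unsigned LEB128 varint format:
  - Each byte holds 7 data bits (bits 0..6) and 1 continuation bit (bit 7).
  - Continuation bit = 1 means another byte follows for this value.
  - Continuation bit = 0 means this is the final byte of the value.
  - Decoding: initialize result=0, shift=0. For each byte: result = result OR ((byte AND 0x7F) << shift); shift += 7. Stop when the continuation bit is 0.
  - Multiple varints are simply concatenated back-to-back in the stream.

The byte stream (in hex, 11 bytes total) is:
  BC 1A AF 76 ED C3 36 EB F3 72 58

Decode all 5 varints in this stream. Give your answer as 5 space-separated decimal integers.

Answer: 3388 15151 893421 1882603 88

Derivation:
  byte[0]=0xBC cont=1 payload=0x3C=60: acc |= 60<<0 -> acc=60 shift=7
  byte[1]=0x1A cont=0 payload=0x1A=26: acc |= 26<<7 -> acc=3388 shift=14 [end]
Varint 1: bytes[0:2] = BC 1A -> value 3388 (2 byte(s))
  byte[2]=0xAF cont=1 payload=0x2F=47: acc |= 47<<0 -> acc=47 shift=7
  byte[3]=0x76 cont=0 payload=0x76=118: acc |= 118<<7 -> acc=15151 shift=14 [end]
Varint 2: bytes[2:4] = AF 76 -> value 15151 (2 byte(s))
  byte[4]=0xED cont=1 payload=0x6D=109: acc |= 109<<0 -> acc=109 shift=7
  byte[5]=0xC3 cont=1 payload=0x43=67: acc |= 67<<7 -> acc=8685 shift=14
  byte[6]=0x36 cont=0 payload=0x36=54: acc |= 54<<14 -> acc=893421 shift=21 [end]
Varint 3: bytes[4:7] = ED C3 36 -> value 893421 (3 byte(s))
  byte[7]=0xEB cont=1 payload=0x6B=107: acc |= 107<<0 -> acc=107 shift=7
  byte[8]=0xF3 cont=1 payload=0x73=115: acc |= 115<<7 -> acc=14827 shift=14
  byte[9]=0x72 cont=0 payload=0x72=114: acc |= 114<<14 -> acc=1882603 shift=21 [end]
Varint 4: bytes[7:10] = EB F3 72 -> value 1882603 (3 byte(s))
  byte[10]=0x58 cont=0 payload=0x58=88: acc |= 88<<0 -> acc=88 shift=7 [end]
Varint 5: bytes[10:11] = 58 -> value 88 (1 byte(s))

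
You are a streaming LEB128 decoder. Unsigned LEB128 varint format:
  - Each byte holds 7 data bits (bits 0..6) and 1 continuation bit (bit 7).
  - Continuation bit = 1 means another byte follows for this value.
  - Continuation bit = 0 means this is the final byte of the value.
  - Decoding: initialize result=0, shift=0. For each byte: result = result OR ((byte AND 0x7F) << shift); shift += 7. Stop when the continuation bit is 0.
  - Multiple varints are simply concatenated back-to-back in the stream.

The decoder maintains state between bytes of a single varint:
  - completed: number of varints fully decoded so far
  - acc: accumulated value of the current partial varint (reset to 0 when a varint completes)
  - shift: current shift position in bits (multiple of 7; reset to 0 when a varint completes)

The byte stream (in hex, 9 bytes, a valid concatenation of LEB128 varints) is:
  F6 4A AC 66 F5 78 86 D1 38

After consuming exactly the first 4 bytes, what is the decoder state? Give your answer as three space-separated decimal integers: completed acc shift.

Answer: 2 0 0

Derivation:
byte[0]=0xF6 cont=1 payload=0x76: acc |= 118<<0 -> completed=0 acc=118 shift=7
byte[1]=0x4A cont=0 payload=0x4A: varint #1 complete (value=9590); reset -> completed=1 acc=0 shift=0
byte[2]=0xAC cont=1 payload=0x2C: acc |= 44<<0 -> completed=1 acc=44 shift=7
byte[3]=0x66 cont=0 payload=0x66: varint #2 complete (value=13100); reset -> completed=2 acc=0 shift=0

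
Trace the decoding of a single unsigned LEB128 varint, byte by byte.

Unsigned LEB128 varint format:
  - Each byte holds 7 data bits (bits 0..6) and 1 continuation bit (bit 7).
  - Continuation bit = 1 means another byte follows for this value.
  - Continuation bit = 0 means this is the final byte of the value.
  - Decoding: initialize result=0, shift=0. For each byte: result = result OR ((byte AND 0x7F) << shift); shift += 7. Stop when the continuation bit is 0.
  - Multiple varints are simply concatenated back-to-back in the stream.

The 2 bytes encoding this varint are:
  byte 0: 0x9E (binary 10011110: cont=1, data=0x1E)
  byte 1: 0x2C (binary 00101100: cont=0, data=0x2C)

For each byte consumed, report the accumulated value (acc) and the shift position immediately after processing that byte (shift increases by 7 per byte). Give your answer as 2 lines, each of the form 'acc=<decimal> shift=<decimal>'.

byte 0=0x9E: payload=0x1E=30, contrib = 30<<0 = 30; acc -> 30, shift -> 7
byte 1=0x2C: payload=0x2C=44, contrib = 44<<7 = 5632; acc -> 5662, shift -> 14

Answer: acc=30 shift=7
acc=5662 shift=14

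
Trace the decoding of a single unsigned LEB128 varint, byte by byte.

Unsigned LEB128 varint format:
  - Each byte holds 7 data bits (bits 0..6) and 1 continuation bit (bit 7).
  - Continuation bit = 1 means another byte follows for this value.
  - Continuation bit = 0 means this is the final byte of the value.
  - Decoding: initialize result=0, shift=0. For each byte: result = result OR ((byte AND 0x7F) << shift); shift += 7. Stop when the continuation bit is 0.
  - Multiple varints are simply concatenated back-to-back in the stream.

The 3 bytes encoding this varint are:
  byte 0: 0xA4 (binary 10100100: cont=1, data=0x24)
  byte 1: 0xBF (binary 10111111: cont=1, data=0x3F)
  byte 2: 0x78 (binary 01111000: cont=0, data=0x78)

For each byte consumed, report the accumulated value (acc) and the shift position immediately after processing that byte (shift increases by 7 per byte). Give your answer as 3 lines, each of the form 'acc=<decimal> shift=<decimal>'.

Answer: acc=36 shift=7
acc=8100 shift=14
acc=1974180 shift=21

Derivation:
byte 0=0xA4: payload=0x24=36, contrib = 36<<0 = 36; acc -> 36, shift -> 7
byte 1=0xBF: payload=0x3F=63, contrib = 63<<7 = 8064; acc -> 8100, shift -> 14
byte 2=0x78: payload=0x78=120, contrib = 120<<14 = 1966080; acc -> 1974180, shift -> 21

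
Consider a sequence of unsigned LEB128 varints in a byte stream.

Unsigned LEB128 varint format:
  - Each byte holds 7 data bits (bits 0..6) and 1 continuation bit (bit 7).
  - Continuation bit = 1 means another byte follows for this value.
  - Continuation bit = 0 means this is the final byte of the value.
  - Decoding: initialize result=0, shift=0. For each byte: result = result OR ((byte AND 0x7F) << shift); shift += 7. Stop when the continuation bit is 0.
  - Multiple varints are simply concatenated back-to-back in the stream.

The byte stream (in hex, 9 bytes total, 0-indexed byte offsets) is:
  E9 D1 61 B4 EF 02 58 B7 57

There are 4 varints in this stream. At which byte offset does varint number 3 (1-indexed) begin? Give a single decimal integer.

Answer: 6

Derivation:
  byte[0]=0xE9 cont=1 payload=0x69=105: acc |= 105<<0 -> acc=105 shift=7
  byte[1]=0xD1 cont=1 payload=0x51=81: acc |= 81<<7 -> acc=10473 shift=14
  byte[2]=0x61 cont=0 payload=0x61=97: acc |= 97<<14 -> acc=1599721 shift=21 [end]
Varint 1: bytes[0:3] = E9 D1 61 -> value 1599721 (3 byte(s))
  byte[3]=0xB4 cont=1 payload=0x34=52: acc |= 52<<0 -> acc=52 shift=7
  byte[4]=0xEF cont=1 payload=0x6F=111: acc |= 111<<7 -> acc=14260 shift=14
  byte[5]=0x02 cont=0 payload=0x02=2: acc |= 2<<14 -> acc=47028 shift=21 [end]
Varint 2: bytes[3:6] = B4 EF 02 -> value 47028 (3 byte(s))
  byte[6]=0x58 cont=0 payload=0x58=88: acc |= 88<<0 -> acc=88 shift=7 [end]
Varint 3: bytes[6:7] = 58 -> value 88 (1 byte(s))
  byte[7]=0xB7 cont=1 payload=0x37=55: acc |= 55<<0 -> acc=55 shift=7
  byte[8]=0x57 cont=0 payload=0x57=87: acc |= 87<<7 -> acc=11191 shift=14 [end]
Varint 4: bytes[7:9] = B7 57 -> value 11191 (2 byte(s))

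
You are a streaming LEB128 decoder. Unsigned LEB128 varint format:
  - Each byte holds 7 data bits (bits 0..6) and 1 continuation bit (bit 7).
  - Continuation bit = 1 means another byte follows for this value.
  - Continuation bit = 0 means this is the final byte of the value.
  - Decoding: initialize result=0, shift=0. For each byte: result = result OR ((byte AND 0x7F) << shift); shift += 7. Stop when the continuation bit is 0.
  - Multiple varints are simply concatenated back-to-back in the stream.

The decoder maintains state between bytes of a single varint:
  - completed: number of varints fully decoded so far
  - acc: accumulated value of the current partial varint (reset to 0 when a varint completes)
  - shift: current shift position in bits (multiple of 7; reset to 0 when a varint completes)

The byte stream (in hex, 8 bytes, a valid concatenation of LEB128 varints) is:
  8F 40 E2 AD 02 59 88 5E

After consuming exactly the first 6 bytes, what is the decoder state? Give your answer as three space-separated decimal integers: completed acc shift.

byte[0]=0x8F cont=1 payload=0x0F: acc |= 15<<0 -> completed=0 acc=15 shift=7
byte[1]=0x40 cont=0 payload=0x40: varint #1 complete (value=8207); reset -> completed=1 acc=0 shift=0
byte[2]=0xE2 cont=1 payload=0x62: acc |= 98<<0 -> completed=1 acc=98 shift=7
byte[3]=0xAD cont=1 payload=0x2D: acc |= 45<<7 -> completed=1 acc=5858 shift=14
byte[4]=0x02 cont=0 payload=0x02: varint #2 complete (value=38626); reset -> completed=2 acc=0 shift=0
byte[5]=0x59 cont=0 payload=0x59: varint #3 complete (value=89); reset -> completed=3 acc=0 shift=0

Answer: 3 0 0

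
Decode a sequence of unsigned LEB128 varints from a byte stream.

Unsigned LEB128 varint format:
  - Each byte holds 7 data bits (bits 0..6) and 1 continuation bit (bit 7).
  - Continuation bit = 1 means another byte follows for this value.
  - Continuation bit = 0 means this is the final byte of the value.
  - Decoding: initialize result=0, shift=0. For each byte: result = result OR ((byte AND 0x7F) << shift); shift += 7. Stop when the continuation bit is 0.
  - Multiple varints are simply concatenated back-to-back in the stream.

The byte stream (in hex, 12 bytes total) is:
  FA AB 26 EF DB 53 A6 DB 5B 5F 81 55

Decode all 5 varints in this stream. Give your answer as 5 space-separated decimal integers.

Answer: 628218 1371631 1502630 95 10881

Derivation:
  byte[0]=0xFA cont=1 payload=0x7A=122: acc |= 122<<0 -> acc=122 shift=7
  byte[1]=0xAB cont=1 payload=0x2B=43: acc |= 43<<7 -> acc=5626 shift=14
  byte[2]=0x26 cont=0 payload=0x26=38: acc |= 38<<14 -> acc=628218 shift=21 [end]
Varint 1: bytes[0:3] = FA AB 26 -> value 628218 (3 byte(s))
  byte[3]=0xEF cont=1 payload=0x6F=111: acc |= 111<<0 -> acc=111 shift=7
  byte[4]=0xDB cont=1 payload=0x5B=91: acc |= 91<<7 -> acc=11759 shift=14
  byte[5]=0x53 cont=0 payload=0x53=83: acc |= 83<<14 -> acc=1371631 shift=21 [end]
Varint 2: bytes[3:6] = EF DB 53 -> value 1371631 (3 byte(s))
  byte[6]=0xA6 cont=1 payload=0x26=38: acc |= 38<<0 -> acc=38 shift=7
  byte[7]=0xDB cont=1 payload=0x5B=91: acc |= 91<<7 -> acc=11686 shift=14
  byte[8]=0x5B cont=0 payload=0x5B=91: acc |= 91<<14 -> acc=1502630 shift=21 [end]
Varint 3: bytes[6:9] = A6 DB 5B -> value 1502630 (3 byte(s))
  byte[9]=0x5F cont=0 payload=0x5F=95: acc |= 95<<0 -> acc=95 shift=7 [end]
Varint 4: bytes[9:10] = 5F -> value 95 (1 byte(s))
  byte[10]=0x81 cont=1 payload=0x01=1: acc |= 1<<0 -> acc=1 shift=7
  byte[11]=0x55 cont=0 payload=0x55=85: acc |= 85<<7 -> acc=10881 shift=14 [end]
Varint 5: bytes[10:12] = 81 55 -> value 10881 (2 byte(s))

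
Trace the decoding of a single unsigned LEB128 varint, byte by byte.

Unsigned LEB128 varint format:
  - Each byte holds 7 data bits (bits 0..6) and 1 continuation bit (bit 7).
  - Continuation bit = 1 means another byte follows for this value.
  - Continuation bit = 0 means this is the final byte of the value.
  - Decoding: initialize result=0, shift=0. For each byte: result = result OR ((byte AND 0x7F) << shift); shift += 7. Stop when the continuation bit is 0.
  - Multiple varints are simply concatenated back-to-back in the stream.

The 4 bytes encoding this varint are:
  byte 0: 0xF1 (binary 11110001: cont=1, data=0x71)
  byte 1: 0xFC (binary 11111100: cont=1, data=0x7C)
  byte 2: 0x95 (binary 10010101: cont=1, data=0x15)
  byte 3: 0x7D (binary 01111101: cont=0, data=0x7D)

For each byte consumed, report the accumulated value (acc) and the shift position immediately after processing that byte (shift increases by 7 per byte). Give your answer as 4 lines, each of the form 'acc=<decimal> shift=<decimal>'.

byte 0=0xF1: payload=0x71=113, contrib = 113<<0 = 113; acc -> 113, shift -> 7
byte 1=0xFC: payload=0x7C=124, contrib = 124<<7 = 15872; acc -> 15985, shift -> 14
byte 2=0x95: payload=0x15=21, contrib = 21<<14 = 344064; acc -> 360049, shift -> 21
byte 3=0x7D: payload=0x7D=125, contrib = 125<<21 = 262144000; acc -> 262504049, shift -> 28

Answer: acc=113 shift=7
acc=15985 shift=14
acc=360049 shift=21
acc=262504049 shift=28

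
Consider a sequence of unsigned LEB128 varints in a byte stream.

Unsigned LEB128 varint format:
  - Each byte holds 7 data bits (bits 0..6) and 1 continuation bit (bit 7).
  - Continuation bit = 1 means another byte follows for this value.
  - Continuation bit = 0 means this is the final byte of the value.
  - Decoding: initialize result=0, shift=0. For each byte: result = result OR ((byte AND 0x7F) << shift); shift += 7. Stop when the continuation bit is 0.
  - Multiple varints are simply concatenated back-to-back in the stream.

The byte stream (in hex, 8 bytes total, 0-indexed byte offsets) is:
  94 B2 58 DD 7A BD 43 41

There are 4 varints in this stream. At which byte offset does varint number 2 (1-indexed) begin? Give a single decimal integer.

Answer: 3

Derivation:
  byte[0]=0x94 cont=1 payload=0x14=20: acc |= 20<<0 -> acc=20 shift=7
  byte[1]=0xB2 cont=1 payload=0x32=50: acc |= 50<<7 -> acc=6420 shift=14
  byte[2]=0x58 cont=0 payload=0x58=88: acc |= 88<<14 -> acc=1448212 shift=21 [end]
Varint 1: bytes[0:3] = 94 B2 58 -> value 1448212 (3 byte(s))
  byte[3]=0xDD cont=1 payload=0x5D=93: acc |= 93<<0 -> acc=93 shift=7
  byte[4]=0x7A cont=0 payload=0x7A=122: acc |= 122<<7 -> acc=15709 shift=14 [end]
Varint 2: bytes[3:5] = DD 7A -> value 15709 (2 byte(s))
  byte[5]=0xBD cont=1 payload=0x3D=61: acc |= 61<<0 -> acc=61 shift=7
  byte[6]=0x43 cont=0 payload=0x43=67: acc |= 67<<7 -> acc=8637 shift=14 [end]
Varint 3: bytes[5:7] = BD 43 -> value 8637 (2 byte(s))
  byte[7]=0x41 cont=0 payload=0x41=65: acc |= 65<<0 -> acc=65 shift=7 [end]
Varint 4: bytes[7:8] = 41 -> value 65 (1 byte(s))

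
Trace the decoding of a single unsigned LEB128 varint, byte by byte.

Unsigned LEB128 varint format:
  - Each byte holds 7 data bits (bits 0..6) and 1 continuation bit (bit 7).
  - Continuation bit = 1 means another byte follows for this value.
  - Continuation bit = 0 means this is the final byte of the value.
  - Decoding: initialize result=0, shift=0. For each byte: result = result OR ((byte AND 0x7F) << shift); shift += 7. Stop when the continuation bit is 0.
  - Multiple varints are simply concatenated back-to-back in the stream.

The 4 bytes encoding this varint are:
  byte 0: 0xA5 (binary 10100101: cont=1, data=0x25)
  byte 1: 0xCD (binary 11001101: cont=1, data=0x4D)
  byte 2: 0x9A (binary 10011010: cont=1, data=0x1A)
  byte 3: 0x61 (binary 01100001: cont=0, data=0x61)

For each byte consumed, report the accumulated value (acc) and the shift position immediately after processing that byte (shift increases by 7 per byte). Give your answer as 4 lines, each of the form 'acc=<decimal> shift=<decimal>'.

byte 0=0xA5: payload=0x25=37, contrib = 37<<0 = 37; acc -> 37, shift -> 7
byte 1=0xCD: payload=0x4D=77, contrib = 77<<7 = 9856; acc -> 9893, shift -> 14
byte 2=0x9A: payload=0x1A=26, contrib = 26<<14 = 425984; acc -> 435877, shift -> 21
byte 3=0x61: payload=0x61=97, contrib = 97<<21 = 203423744; acc -> 203859621, shift -> 28

Answer: acc=37 shift=7
acc=9893 shift=14
acc=435877 shift=21
acc=203859621 shift=28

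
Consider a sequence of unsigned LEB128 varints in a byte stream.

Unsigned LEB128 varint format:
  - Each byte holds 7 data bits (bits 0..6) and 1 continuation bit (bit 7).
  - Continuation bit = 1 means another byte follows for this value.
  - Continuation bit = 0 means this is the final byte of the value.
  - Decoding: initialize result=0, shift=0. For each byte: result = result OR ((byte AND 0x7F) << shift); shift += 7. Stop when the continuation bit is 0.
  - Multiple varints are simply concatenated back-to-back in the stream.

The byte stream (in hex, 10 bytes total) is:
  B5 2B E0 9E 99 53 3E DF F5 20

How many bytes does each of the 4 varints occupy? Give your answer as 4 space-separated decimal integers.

  byte[0]=0xB5 cont=1 payload=0x35=53: acc |= 53<<0 -> acc=53 shift=7
  byte[1]=0x2B cont=0 payload=0x2B=43: acc |= 43<<7 -> acc=5557 shift=14 [end]
Varint 1: bytes[0:2] = B5 2B -> value 5557 (2 byte(s))
  byte[2]=0xE0 cont=1 payload=0x60=96: acc |= 96<<0 -> acc=96 shift=7
  byte[3]=0x9E cont=1 payload=0x1E=30: acc |= 30<<7 -> acc=3936 shift=14
  byte[4]=0x99 cont=1 payload=0x19=25: acc |= 25<<14 -> acc=413536 shift=21
  byte[5]=0x53 cont=0 payload=0x53=83: acc |= 83<<21 -> acc=174477152 shift=28 [end]
Varint 2: bytes[2:6] = E0 9E 99 53 -> value 174477152 (4 byte(s))
  byte[6]=0x3E cont=0 payload=0x3E=62: acc |= 62<<0 -> acc=62 shift=7 [end]
Varint 3: bytes[6:7] = 3E -> value 62 (1 byte(s))
  byte[7]=0xDF cont=1 payload=0x5F=95: acc |= 95<<0 -> acc=95 shift=7
  byte[8]=0xF5 cont=1 payload=0x75=117: acc |= 117<<7 -> acc=15071 shift=14
  byte[9]=0x20 cont=0 payload=0x20=32: acc |= 32<<14 -> acc=539359 shift=21 [end]
Varint 4: bytes[7:10] = DF F5 20 -> value 539359 (3 byte(s))

Answer: 2 4 1 3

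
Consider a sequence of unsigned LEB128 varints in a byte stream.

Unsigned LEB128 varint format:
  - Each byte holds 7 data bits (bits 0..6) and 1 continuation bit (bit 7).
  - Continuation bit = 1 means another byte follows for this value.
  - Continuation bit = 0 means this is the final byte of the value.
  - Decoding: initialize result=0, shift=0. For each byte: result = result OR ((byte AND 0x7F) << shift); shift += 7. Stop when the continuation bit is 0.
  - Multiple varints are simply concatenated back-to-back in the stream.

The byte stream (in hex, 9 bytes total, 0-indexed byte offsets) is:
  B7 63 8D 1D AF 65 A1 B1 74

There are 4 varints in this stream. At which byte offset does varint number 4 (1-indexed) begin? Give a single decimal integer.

  byte[0]=0xB7 cont=1 payload=0x37=55: acc |= 55<<0 -> acc=55 shift=7
  byte[1]=0x63 cont=0 payload=0x63=99: acc |= 99<<7 -> acc=12727 shift=14 [end]
Varint 1: bytes[0:2] = B7 63 -> value 12727 (2 byte(s))
  byte[2]=0x8D cont=1 payload=0x0D=13: acc |= 13<<0 -> acc=13 shift=7
  byte[3]=0x1D cont=0 payload=0x1D=29: acc |= 29<<7 -> acc=3725 shift=14 [end]
Varint 2: bytes[2:4] = 8D 1D -> value 3725 (2 byte(s))
  byte[4]=0xAF cont=1 payload=0x2F=47: acc |= 47<<0 -> acc=47 shift=7
  byte[5]=0x65 cont=0 payload=0x65=101: acc |= 101<<7 -> acc=12975 shift=14 [end]
Varint 3: bytes[4:6] = AF 65 -> value 12975 (2 byte(s))
  byte[6]=0xA1 cont=1 payload=0x21=33: acc |= 33<<0 -> acc=33 shift=7
  byte[7]=0xB1 cont=1 payload=0x31=49: acc |= 49<<7 -> acc=6305 shift=14
  byte[8]=0x74 cont=0 payload=0x74=116: acc |= 116<<14 -> acc=1906849 shift=21 [end]
Varint 4: bytes[6:9] = A1 B1 74 -> value 1906849 (3 byte(s))

Answer: 6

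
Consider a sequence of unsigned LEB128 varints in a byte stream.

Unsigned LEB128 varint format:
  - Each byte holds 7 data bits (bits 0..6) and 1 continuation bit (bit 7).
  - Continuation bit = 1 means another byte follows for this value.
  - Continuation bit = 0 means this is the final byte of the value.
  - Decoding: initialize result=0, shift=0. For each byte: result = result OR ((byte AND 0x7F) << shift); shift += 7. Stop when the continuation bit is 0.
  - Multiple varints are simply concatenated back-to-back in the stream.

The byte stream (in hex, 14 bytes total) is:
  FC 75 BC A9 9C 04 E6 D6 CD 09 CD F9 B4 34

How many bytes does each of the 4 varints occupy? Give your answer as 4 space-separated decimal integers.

  byte[0]=0xFC cont=1 payload=0x7C=124: acc |= 124<<0 -> acc=124 shift=7
  byte[1]=0x75 cont=0 payload=0x75=117: acc |= 117<<7 -> acc=15100 shift=14 [end]
Varint 1: bytes[0:2] = FC 75 -> value 15100 (2 byte(s))
  byte[2]=0xBC cont=1 payload=0x3C=60: acc |= 60<<0 -> acc=60 shift=7
  byte[3]=0xA9 cont=1 payload=0x29=41: acc |= 41<<7 -> acc=5308 shift=14
  byte[4]=0x9C cont=1 payload=0x1C=28: acc |= 28<<14 -> acc=464060 shift=21
  byte[5]=0x04 cont=0 payload=0x04=4: acc |= 4<<21 -> acc=8852668 shift=28 [end]
Varint 2: bytes[2:6] = BC A9 9C 04 -> value 8852668 (4 byte(s))
  byte[6]=0xE6 cont=1 payload=0x66=102: acc |= 102<<0 -> acc=102 shift=7
  byte[7]=0xD6 cont=1 payload=0x56=86: acc |= 86<<7 -> acc=11110 shift=14
  byte[8]=0xCD cont=1 payload=0x4D=77: acc |= 77<<14 -> acc=1272678 shift=21
  byte[9]=0x09 cont=0 payload=0x09=9: acc |= 9<<21 -> acc=20147046 shift=28 [end]
Varint 3: bytes[6:10] = E6 D6 CD 09 -> value 20147046 (4 byte(s))
  byte[10]=0xCD cont=1 payload=0x4D=77: acc |= 77<<0 -> acc=77 shift=7
  byte[11]=0xF9 cont=1 payload=0x79=121: acc |= 121<<7 -> acc=15565 shift=14
  byte[12]=0xB4 cont=1 payload=0x34=52: acc |= 52<<14 -> acc=867533 shift=21
  byte[13]=0x34 cont=0 payload=0x34=52: acc |= 52<<21 -> acc=109919437 shift=28 [end]
Varint 4: bytes[10:14] = CD F9 B4 34 -> value 109919437 (4 byte(s))

Answer: 2 4 4 4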